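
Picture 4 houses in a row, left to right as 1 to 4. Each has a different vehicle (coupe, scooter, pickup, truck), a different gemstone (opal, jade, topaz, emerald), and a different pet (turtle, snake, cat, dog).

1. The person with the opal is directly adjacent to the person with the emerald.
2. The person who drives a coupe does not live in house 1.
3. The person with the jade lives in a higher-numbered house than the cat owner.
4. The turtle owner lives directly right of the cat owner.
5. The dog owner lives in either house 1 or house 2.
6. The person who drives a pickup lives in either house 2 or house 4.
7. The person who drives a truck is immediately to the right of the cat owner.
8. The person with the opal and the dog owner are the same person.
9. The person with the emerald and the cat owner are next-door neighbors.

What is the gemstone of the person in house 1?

opal

That leaves scooter as the vehicle for house 1.
The person who drives a pickup is narrowed to house 2 or 4; consider each.
Placing it in house 4 leads to a contradiction, so it's in house 2.
The person who drives a coupe is narrowed to house 3 or 4; consider each.
Placing it in house 4 leads to a contradiction, so it's in house 3.
So house 4 gets truck for vehicle.
By clue 7, the cat owner is in house 3.
Clue 9 places the person with the emerald in house 2.
Clue 3: the person with the jade is in house 4.
From clue 8, the dog owner must be in house 1.
House 1 gemstone: only opal fits.
House 3's gemstone must be topaz (nothing else left).
House 2 pet: only snake fits.
House 4 pet: only turtle fits.
So: house 1 = scooter/opal/dog, house 2 = pickup/emerald/snake, house 3 = coupe/topaz/cat, house 4 = truck/jade/turtle.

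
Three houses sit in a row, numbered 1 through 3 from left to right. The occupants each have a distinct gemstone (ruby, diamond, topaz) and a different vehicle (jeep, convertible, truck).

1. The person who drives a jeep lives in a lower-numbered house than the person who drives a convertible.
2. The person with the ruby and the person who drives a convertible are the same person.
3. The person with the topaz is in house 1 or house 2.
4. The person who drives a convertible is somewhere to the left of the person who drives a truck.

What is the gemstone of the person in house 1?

topaz

Clue 4 places the person who drives a convertible in house 2.
From clue 4, the person who drives a truck must be in house 3.
House 1 vehicle: only jeep fits.
Clue 2: the person with the ruby is in house 2.
That leaves topaz as the gemstone for house 1.
So house 3 gets diamond for gemstone.
So: house 1 = topaz/jeep, house 2 = ruby/convertible, house 3 = diamond/truck.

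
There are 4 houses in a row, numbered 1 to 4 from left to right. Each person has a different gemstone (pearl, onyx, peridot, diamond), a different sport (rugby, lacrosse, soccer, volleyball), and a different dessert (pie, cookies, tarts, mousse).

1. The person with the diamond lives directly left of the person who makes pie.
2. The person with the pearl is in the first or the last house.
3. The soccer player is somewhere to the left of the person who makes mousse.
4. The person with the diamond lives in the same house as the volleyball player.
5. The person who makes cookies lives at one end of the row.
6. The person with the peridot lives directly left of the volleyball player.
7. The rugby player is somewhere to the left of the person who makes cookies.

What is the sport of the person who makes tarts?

soccer

Clue 7 places the person who makes cookies in house 4.
House 4 sport: only lacrosse fits.
House 1's dessert must be tarts (nothing else left).
Clue 4 places the person with the diamond in house 2.
From clue 4, the volleyball player must be in house 2.
By clue 6, the person with the peridot is in house 1.
So house 3 gets onyx for gemstone.
That leaves pearl as the gemstone for house 4.
House 3's sport must be rugby (nothing else left).
By clue 1, the person who makes pie is in house 3.
So house 1 gets soccer for sport.
That leaves mousse as the dessert for house 2.
So: house 1 = peridot/soccer/tarts, house 2 = diamond/volleyball/mousse, house 3 = onyx/rugby/pie, house 4 = pearl/lacrosse/cookies.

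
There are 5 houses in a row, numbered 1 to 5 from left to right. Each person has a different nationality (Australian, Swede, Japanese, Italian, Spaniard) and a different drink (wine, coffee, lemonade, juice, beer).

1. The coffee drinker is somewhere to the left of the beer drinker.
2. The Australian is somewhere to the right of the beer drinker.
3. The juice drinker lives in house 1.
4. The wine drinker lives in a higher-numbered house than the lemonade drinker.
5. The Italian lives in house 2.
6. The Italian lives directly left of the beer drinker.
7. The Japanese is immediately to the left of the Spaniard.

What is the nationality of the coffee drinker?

The juice drinker is in house 1 (clue 3).
Clue 5: the Italian is in house 2.
Clue 6 places the beer drinker in house 3.
So house 5 gets wine for drink.
The coffee drinker is in house 2 (clue 1).
House 1 nationality: only Swede fits.
The only nationality still possible for house 3 is Japanese.
House 4's drink must be lemonade (nothing else left).
Clue 7: the Spaniard is in house 4.
So house 5 gets Australian for nationality.
So: house 1 = Swede/juice, house 2 = Italian/coffee, house 3 = Japanese/beer, house 4 = Spaniard/lemonade, house 5 = Australian/wine.

Italian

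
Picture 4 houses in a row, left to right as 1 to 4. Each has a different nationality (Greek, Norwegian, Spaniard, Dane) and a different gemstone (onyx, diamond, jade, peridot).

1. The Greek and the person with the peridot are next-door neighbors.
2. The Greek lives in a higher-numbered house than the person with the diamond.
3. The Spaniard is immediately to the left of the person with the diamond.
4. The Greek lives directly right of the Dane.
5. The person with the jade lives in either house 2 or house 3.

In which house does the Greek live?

House 1 gemstone: only onyx fits.
That leaves peridot as the gemstone for house 4.
From clue 1, the Greek must be in house 3.
Clue 2: the person with the diamond is in house 2.
Clue 3 places the Spaniard in house 1.
By clue 4, the Dane is in house 2.
House 4's nationality must be Norwegian (nothing else left).
House 3 gemstone: only jade fits.
So: house 1 = Spaniard/onyx, house 2 = Dane/diamond, house 3 = Greek/jade, house 4 = Norwegian/peridot.

3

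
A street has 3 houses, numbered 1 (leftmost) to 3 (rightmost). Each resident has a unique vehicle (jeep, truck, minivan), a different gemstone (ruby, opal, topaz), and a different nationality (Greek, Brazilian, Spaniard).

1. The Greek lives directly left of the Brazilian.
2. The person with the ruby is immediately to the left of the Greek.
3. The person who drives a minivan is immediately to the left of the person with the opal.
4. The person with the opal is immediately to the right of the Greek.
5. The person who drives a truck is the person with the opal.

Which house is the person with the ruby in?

1

From clue 2, the person with the ruby must be in house 1.
Clue 2: the Greek is in house 2.
By clue 4, the person with the opal is in house 3.
Clue 5 places the person who drives a truck in house 3.
The only gemstone still possible for house 2 is topaz.
So house 1 gets Spaniard for nationality.
The only nationality still possible for house 3 is Brazilian.
By clue 3, the person who drives a minivan is in house 2.
House 1 vehicle: only jeep fits.
So: house 1 = jeep/ruby/Spaniard, house 2 = minivan/topaz/Greek, house 3 = truck/opal/Brazilian.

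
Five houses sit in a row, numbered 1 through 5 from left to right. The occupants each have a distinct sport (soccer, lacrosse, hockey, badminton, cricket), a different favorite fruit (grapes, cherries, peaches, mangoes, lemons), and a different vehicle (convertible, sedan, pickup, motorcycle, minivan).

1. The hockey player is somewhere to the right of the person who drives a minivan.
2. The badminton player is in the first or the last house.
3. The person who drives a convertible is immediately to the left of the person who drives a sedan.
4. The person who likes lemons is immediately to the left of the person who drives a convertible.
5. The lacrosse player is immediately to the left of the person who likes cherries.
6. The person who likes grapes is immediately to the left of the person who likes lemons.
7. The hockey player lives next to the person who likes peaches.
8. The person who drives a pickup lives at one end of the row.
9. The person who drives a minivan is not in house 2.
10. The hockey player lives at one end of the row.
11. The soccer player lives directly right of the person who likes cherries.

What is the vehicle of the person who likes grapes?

minivan

Clue 10 places the hockey player in house 5.
House 1 sport: only badminton fits.
Clue 7: the person who likes peaches is in house 4.
The soccer player is in house 4 (clue 11).
Clue 11 places the person who likes cherries in house 3.
So house 2 gets lemons for favorite fruit.
That leaves mangoes as the favorite fruit for house 5.
The only vehicle still possible for house 2 is motorcycle.
Clue 4: the person who drives a convertible is in house 3.
Clue 5: the lacrosse player is in house 2.
The only sport still possible for house 3 is cricket.
House 1's favorite fruit must be grapes (nothing else left).
By clue 3, the person who drives a sedan is in house 4.
House 1's vehicle must be minivan (nothing else left).
The only vehicle still possible for house 5 is pickup.
So: house 1 = badminton/grapes/minivan, house 2 = lacrosse/lemons/motorcycle, house 3 = cricket/cherries/convertible, house 4 = soccer/peaches/sedan, house 5 = hockey/mangoes/pickup.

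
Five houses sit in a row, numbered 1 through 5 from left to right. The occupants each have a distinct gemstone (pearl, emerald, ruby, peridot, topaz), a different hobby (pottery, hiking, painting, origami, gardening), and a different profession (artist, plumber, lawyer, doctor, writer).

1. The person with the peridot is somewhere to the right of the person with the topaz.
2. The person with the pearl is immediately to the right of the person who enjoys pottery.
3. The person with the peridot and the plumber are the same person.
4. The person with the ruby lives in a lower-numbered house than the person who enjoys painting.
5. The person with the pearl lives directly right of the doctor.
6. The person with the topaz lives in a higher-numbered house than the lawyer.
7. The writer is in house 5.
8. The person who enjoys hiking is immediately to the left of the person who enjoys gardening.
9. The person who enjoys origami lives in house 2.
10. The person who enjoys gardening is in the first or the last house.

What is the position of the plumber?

4

Clue 7 places the writer in house 5.
By clue 9, the person who enjoys origami is in house 2.
From clue 10, the person who enjoys gardening must be in house 5.
Clue 8: the person who enjoys hiking is in house 4.
House 1 hobby: only pottery fits.
House 3's hobby must be painting (nothing else left).
Clue 2 places the person with the pearl in house 2.
By clue 5, the doctor is in house 1.
The only gemstone still possible for house 1 is ruby.
House 3 gemstone: only topaz fits.
That leaves emerald as the gemstone for house 5.
Clue 3 places the plumber in house 4.
So house 4 gets peridot for gemstone.
House 2 profession: only lawyer fits.
So house 3 gets artist for profession.
So: house 1 = ruby/pottery/doctor, house 2 = pearl/origami/lawyer, house 3 = topaz/painting/artist, house 4 = peridot/hiking/plumber, house 5 = emerald/gardening/writer.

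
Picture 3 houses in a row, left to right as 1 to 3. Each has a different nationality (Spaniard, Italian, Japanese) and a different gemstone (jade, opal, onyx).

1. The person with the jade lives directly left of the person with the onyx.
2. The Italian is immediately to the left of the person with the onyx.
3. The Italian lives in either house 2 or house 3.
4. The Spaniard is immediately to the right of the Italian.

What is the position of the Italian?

2

By clue 3, the Italian is in house 2.
By clue 4, the Spaniard is in house 3.
That leaves Japanese as the nationality for house 1.
The person with the onyx is in house 3 (clue 2).
From clue 1, the person with the jade must be in house 2.
House 1's gemstone must be opal (nothing else left).
So: house 1 = Japanese/opal, house 2 = Italian/jade, house 3 = Spaniard/onyx.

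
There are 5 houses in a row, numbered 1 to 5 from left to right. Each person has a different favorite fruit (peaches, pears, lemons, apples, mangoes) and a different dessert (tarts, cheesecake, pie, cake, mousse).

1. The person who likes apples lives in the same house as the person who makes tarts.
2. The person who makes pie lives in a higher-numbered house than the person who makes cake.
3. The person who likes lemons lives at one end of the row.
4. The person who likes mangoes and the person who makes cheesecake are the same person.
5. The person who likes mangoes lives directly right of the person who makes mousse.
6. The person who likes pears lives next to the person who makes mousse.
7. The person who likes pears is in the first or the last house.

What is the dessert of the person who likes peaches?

mousse

The person who likes lemons is narrowed to house 1 or 5; consider each.
Placing it in house 1 leads to a contradiction, so it's in house 5.
So house 3 gets mangoes for favorite fruit.
The person who makes cheesecake is in house 3 (clue 4).
From clue 5, the person who makes mousse must be in house 2.
House 1's favorite fruit must be pears (nothing else left).
That leaves pie as the dessert for house 5.
Clue 1 places the person who likes apples in house 4.
Clue 1: the person who makes tarts is in house 4.
That leaves peaches as the favorite fruit for house 2.
That leaves cake as the dessert for house 1.
So: house 1 = pears/cake, house 2 = peaches/mousse, house 3 = mangoes/cheesecake, house 4 = apples/tarts, house 5 = lemons/pie.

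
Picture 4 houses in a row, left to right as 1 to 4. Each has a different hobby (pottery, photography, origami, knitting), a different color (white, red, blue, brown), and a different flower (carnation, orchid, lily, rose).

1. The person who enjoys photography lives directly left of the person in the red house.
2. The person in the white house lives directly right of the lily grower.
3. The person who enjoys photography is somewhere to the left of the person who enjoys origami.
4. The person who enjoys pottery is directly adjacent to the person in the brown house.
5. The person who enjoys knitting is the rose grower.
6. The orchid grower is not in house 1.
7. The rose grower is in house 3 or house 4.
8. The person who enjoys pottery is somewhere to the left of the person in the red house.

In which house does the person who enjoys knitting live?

4

The person who enjoys knitting is narrowed to house 3 or 4; consider each.
Placing it in house 3 leads to a contradiction, so it's in house 4.
Clue 5: the rose grower is in house 4.
That leaves origami as the hobby for house 3.
The person who enjoys photography is narrowed to house 1 or 2; consider each.
Placing it in house 1 leads to a contradiction, so it's in house 2.
Clue 1: the person in the red house is in house 3.
That leaves pottery as the hobby for house 1.
Clue 4: the person in the brown house is in house 2.
The only color still possible for house 1 is blue.
So house 4 gets white for color.
Clue 2: the lily grower is in house 3.
The only flower still possible for house 1 is carnation.
That leaves orchid as the flower for house 2.
So: house 1 = pottery/blue/carnation, house 2 = photography/brown/orchid, house 3 = origami/red/lily, house 4 = knitting/white/rose.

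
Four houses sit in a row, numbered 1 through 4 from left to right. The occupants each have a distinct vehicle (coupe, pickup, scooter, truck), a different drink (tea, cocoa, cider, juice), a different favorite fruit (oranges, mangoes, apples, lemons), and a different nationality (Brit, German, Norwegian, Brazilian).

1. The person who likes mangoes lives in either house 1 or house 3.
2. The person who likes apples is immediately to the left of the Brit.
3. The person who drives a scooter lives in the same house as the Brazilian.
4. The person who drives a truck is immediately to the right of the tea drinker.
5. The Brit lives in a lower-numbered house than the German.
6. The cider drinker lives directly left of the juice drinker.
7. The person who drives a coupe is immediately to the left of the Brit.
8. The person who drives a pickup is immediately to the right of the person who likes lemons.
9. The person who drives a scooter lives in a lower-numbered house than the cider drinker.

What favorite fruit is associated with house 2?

That leaves oranges as the favorite fruit for house 4.
The person who drives a coupe is narrowed to house 1 or 2; consider each.
Placing it in house 1 leads to a contradiction, so it's in house 2.
Clue 7: the Brit is in house 3.
So house 1 gets scooter for vehicle.
That leaves German as the nationality for house 4.
Clue 2 places the person who likes apples in house 2.
Clue 3 places the Brazilian in house 1.
That leaves cocoa as the drink for house 1.
House 4 drink: only juice fits.
The only favorite fruit still possible for house 1 is mangoes.
That leaves lemons as the favorite fruit for house 3.
House 2 nationality: only Norwegian fits.
The cider drinker is in house 3 (clue 6).
The person who drives a pickup is in house 4 (clue 8).
So house 3 gets truck for vehicle.
So house 2 gets tea for drink.
So: house 1 = scooter/cocoa/mangoes/Brazilian, house 2 = coupe/tea/apples/Norwegian, house 3 = truck/cider/lemons/Brit, house 4 = pickup/juice/oranges/German.

apples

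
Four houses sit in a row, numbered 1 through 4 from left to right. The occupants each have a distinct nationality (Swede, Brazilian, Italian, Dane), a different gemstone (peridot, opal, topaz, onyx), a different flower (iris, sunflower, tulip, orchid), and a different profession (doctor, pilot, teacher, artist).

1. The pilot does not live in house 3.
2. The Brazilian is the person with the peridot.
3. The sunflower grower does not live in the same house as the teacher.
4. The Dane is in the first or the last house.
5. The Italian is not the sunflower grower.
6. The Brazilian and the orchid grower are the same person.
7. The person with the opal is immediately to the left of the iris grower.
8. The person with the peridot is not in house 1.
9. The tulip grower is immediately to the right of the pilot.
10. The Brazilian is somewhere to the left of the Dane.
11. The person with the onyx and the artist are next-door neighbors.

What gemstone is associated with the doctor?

The Dane is in house 4 (clue 10).
So house 1 gets sunflower for flower.
The only flower still possible for house 4 is iris.
Clue 7: the person with the opal is in house 3.
The only nationality still possible for house 1 is Swede.
By clue 2, the Brazilian is in house 2.
Clue 6 places the orchid grower in house 2.
So house 3 gets Italian for nationality.
The only gemstone still possible for house 2 is peridot.
House 3 flower: only tulip fits.
Clue 9: the pilot is in house 2.
House 1 profession: only doctor fits.
House 3's profession must be artist (nothing else left).
So house 4 gets teacher for profession.
The person with the onyx is in house 4 (clue 11).
House 1's gemstone must be topaz (nothing else left).
So: house 1 = Swede/topaz/sunflower/doctor, house 2 = Brazilian/peridot/orchid/pilot, house 3 = Italian/opal/tulip/artist, house 4 = Dane/onyx/iris/teacher.

topaz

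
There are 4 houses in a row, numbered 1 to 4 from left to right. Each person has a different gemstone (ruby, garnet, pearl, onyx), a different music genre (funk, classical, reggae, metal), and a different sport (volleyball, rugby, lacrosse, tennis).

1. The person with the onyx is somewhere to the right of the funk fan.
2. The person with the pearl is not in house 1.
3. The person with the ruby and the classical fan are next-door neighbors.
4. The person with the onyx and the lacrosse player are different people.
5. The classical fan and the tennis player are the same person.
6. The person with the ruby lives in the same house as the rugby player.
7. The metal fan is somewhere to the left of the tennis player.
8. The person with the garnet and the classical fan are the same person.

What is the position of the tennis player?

2

The only gemstone still possible for house 1 is ruby.
Clue 3: the classical fan is in house 2.
Clue 5: the tennis player is in house 2.
From clue 6, the rugby player must be in house 1.
From clue 7, the metal fan must be in house 1.
Clue 8 places the person with the garnet in house 2.
House 4 music genre: only reggae fits.
Clue 1 places the person with the onyx in house 4.
Clue 4 places the lacrosse player in house 3.
The only gemstone still possible for house 3 is pearl.
House 3 music genre: only funk fits.
The only sport still possible for house 4 is volleyball.
So: house 1 = ruby/metal/rugby, house 2 = garnet/classical/tennis, house 3 = pearl/funk/lacrosse, house 4 = onyx/reggae/volleyball.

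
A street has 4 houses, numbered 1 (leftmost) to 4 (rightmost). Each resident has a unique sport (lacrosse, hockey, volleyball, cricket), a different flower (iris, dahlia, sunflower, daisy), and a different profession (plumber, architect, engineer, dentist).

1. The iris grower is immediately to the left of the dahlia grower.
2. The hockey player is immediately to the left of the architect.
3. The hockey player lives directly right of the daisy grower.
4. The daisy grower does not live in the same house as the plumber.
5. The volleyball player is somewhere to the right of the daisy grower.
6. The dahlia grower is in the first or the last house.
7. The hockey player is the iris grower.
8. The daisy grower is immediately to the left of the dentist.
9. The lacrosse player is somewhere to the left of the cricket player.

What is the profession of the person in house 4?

architect

Clue 6 places the dahlia grower in house 4.
The only sport still possible for house 1 is lacrosse.
From clue 1, the iris grower must be in house 3.
By clue 7, the hockey player is in house 3.
The architect is in house 4 (clue 2).
The daisy grower is in house 2 (clue 3).
By clue 5, the volleyball player is in house 4.
Clue 8: the dentist is in house 3.
House 2's sport must be cricket (nothing else left).
So house 1 gets sunflower for flower.
So house 2 gets engineer for profession.
House 1 profession: only plumber fits.
So: house 1 = lacrosse/sunflower/plumber, house 2 = cricket/daisy/engineer, house 3 = hockey/iris/dentist, house 4 = volleyball/dahlia/architect.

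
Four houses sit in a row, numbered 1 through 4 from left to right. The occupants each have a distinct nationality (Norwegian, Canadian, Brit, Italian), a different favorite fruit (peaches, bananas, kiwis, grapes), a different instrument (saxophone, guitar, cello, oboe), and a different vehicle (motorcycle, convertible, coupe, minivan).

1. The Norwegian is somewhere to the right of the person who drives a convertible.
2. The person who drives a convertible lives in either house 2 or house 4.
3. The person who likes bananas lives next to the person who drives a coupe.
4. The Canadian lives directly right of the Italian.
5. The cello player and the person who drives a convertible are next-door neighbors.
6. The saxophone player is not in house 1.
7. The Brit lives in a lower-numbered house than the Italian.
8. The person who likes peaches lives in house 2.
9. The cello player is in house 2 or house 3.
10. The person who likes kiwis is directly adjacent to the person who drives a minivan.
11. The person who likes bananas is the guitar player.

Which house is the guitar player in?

Clue 2: the person who drives a convertible is in house 2.
Clue 8 places the person who likes peaches in house 2.
From clue 9, the cello player must be in house 3.
The only nationality still possible for house 1 is Brit.
Clue 11 places the person who likes bananas in house 4.
From clue 11, the guitar player must be in house 4.
The only nationality still possible for house 2 is Italian.
The only favorite fruit still possible for house 1 is grapes.
House 3 favorite fruit: only kiwis fits.
House 1 instrument: only oboe fits.
House 2 instrument: only saxophone fits.
House 1's vehicle must be motorcycle (nothing else left).
Clue 3: the person who drives a coupe is in house 3.
From clue 4, the Canadian must be in house 3.
The person who drives a minivan is in house 4 (clue 10).
So house 4 gets Norwegian for nationality.
So: house 1 = Brit/grapes/oboe/motorcycle, house 2 = Italian/peaches/saxophone/convertible, house 3 = Canadian/kiwis/cello/coupe, house 4 = Norwegian/bananas/guitar/minivan.

4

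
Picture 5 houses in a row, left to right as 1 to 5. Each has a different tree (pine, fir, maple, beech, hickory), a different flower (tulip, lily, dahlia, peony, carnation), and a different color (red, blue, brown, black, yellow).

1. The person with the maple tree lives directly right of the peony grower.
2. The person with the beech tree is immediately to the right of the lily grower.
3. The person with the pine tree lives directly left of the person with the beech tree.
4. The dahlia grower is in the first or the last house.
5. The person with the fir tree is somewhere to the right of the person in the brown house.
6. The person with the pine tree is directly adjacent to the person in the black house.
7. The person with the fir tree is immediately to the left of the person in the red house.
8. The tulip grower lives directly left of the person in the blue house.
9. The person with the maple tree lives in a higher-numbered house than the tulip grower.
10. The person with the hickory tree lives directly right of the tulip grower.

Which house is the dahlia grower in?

5

House 1's tree must be pine (nothing else left).
Clue 3 places the person with the beech tree in house 2.
From clue 6, the person in the black house must be in house 2.
The lily grower is in house 1 (clue 2).
House 5 flower: only dahlia fits.
The person with the fir tree is narrowed to house 3 or 4; consider each.
Placing it in house 3 leads to a contradiction, so it's in house 4.
Clue 7: the person in the red house is in house 5.
By clue 10, the person with the hickory tree is in house 3.
The tulip grower is in house 2 (clue 10).
House 5 tree: only maple fits.
So house 3 gets carnation for flower.
So house 4 gets peony for flower.
The person in the blue house is in house 3 (clue 8).
House 1 color: only brown fits.
House 4 color: only yellow fits.
So: house 1 = pine/lily/brown, house 2 = beech/tulip/black, house 3 = hickory/carnation/blue, house 4 = fir/peony/yellow, house 5 = maple/dahlia/red.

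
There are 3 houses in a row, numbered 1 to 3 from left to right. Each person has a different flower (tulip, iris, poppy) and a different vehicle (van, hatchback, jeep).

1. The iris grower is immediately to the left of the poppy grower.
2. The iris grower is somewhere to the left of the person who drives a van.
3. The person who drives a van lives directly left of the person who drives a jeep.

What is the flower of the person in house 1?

iris

Clue 3: the person who drives a van is in house 2.
Clue 3: the person who drives a jeep is in house 3.
That leaves hatchback as the vehicle for house 1.
Clue 2: the iris grower is in house 1.
Clue 1 places the poppy grower in house 2.
That leaves tulip as the flower for house 3.
So: house 1 = iris/hatchback, house 2 = poppy/van, house 3 = tulip/jeep.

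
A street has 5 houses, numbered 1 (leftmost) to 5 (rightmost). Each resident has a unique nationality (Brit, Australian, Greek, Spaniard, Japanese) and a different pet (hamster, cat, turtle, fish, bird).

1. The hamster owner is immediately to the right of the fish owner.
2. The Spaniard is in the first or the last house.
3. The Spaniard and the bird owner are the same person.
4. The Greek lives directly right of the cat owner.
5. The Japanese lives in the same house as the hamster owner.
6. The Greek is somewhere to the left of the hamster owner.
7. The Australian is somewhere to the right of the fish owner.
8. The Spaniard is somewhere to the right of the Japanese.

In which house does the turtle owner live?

The Spaniard is in house 5 (clue 8).
So house 1 gets Brit for nationality.
From clue 3, the bird owner must be in house 5.
That leaves Greek as the nationality for house 2.
Clue 4: the cat owner is in house 1.
The Australian is narrowed to house 3 or 4; consider each.
Placing it in house 3 leads to a contradiction, so it's in house 4.
House 3's nationality must be Japanese (nothing else left).
By clue 5, the hamster owner is in house 3.
House 2's pet must be fish (nothing else left).
The only pet still possible for house 4 is turtle.
So: house 1 = Brit/cat, house 2 = Greek/fish, house 3 = Japanese/hamster, house 4 = Australian/turtle, house 5 = Spaniard/bird.

4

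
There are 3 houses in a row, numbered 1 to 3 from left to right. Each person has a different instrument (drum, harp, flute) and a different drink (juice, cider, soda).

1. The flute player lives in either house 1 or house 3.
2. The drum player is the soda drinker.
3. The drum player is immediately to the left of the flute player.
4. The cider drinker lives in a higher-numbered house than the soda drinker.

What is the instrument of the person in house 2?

drum

From clue 3, the drum player must be in house 2.
Clue 3 places the flute player in house 3.
That leaves harp as the instrument for house 1.
By clue 2, the soda drinker is in house 2.
Clue 4: the cider drinker is in house 3.
That leaves juice as the drink for house 1.
So: house 1 = harp/juice, house 2 = drum/soda, house 3 = flute/cider.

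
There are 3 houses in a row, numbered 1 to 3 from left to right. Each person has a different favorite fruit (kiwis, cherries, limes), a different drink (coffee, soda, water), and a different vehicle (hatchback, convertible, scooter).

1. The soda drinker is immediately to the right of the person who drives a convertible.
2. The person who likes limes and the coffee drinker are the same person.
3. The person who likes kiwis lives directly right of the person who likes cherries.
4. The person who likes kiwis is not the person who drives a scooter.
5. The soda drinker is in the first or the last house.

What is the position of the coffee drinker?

The soda drinker is in house 3 (clue 5).
Clue 1: the person who drives a convertible is in house 2.
The only favorite fruit still possible for house 3 is kiwis.
By clue 3, the person who likes cherries is in house 2.
From clue 4, the person who drives a scooter must be in house 1.
House 1's favorite fruit must be limes (nothing else left).
House 3's vehicle must be hatchback (nothing else left).
The coffee drinker is in house 1 (clue 2).
That leaves water as the drink for house 2.
So: house 1 = limes/coffee/scooter, house 2 = cherries/water/convertible, house 3 = kiwis/soda/hatchback.

1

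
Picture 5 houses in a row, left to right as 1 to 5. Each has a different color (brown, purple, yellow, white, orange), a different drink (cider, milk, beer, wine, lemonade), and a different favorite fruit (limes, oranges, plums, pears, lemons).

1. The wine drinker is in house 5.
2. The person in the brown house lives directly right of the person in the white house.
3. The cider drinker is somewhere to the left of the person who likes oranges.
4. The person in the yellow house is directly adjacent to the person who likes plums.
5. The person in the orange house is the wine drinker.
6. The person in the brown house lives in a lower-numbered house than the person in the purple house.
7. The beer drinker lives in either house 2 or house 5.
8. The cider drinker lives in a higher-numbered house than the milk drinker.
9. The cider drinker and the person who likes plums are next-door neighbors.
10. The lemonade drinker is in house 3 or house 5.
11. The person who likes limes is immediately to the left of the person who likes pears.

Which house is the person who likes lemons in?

4

From clue 1, the wine drinker must be in house 5.
Clue 5: the person in the orange house is in house 5.
House 1's drink must be milk (nothing else left).
House 3's drink must be lemonade (nothing else left).
House 4 drink: only cider fits.
By clue 3, the person who likes oranges is in house 5.
House 2 drink: only beer fits.
House 3's favorite fruit must be plums (nothing else left).
The person who likes limes is in house 1 (clue 11).
The person who likes pears is in house 2 (clue 11).
House 1's color must be white (nothing else left).
House 4's favorite fruit must be lemons (nothing else left).
Clue 2 places the person in the brown house in house 2.
House 3 color: only purple fits.
That leaves yellow as the color for house 4.
So: house 1 = white/milk/limes, house 2 = brown/beer/pears, house 3 = purple/lemonade/plums, house 4 = yellow/cider/lemons, house 5 = orange/wine/oranges.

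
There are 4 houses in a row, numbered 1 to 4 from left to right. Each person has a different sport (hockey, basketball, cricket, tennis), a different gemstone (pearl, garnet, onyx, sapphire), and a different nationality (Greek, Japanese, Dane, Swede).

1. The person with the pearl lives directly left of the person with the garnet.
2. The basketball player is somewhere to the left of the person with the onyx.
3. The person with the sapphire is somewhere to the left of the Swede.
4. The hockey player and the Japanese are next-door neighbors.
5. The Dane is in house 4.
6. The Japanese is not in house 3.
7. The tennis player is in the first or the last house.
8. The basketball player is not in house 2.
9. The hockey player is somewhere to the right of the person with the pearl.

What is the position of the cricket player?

The Dane is in house 4 (clue 5).
So house 4 gets onyx for gemstone.
That leaves garnet as the gemstone for house 3.
Clue 1: the person with the pearl is in house 2.
Clue 9: the hockey player is in house 3.
House 1 sport: only basketball fits.
House 2 sport: only cricket fits.
That leaves tennis as the sport for house 4.
That leaves sapphire as the gemstone for house 1.
By clue 4, the Japanese is in house 2.
The only nationality still possible for house 1 is Greek.
The only nationality still possible for house 3 is Swede.
So: house 1 = basketball/sapphire/Greek, house 2 = cricket/pearl/Japanese, house 3 = hockey/garnet/Swede, house 4 = tennis/onyx/Dane.

2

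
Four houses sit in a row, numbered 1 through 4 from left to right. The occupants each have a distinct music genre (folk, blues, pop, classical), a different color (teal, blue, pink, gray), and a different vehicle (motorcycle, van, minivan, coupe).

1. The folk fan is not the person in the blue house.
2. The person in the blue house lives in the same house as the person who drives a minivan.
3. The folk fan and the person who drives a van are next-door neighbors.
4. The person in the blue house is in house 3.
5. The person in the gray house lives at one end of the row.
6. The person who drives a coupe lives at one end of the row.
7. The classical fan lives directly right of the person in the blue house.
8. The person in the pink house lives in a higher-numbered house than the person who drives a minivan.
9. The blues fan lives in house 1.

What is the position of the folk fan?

2

From clue 4, the person in the blue house must be in house 3.
Clue 7 places the classical fan in house 4.
Clue 9 places the blues fan in house 1.
Clue 1 places the folk fan in house 2.
The person who drives a minivan is in house 3 (clue 2).
By clue 8, the person in the pink house is in house 4.
That leaves pop as the music genre for house 3.
House 1 color: only gray fits.
So house 2 gets teal for color.
So house 2 gets motorcycle for vehicle.
That leaves coupe as the vehicle for house 4.
House 1 vehicle: only van fits.
So: house 1 = blues/gray/van, house 2 = folk/teal/motorcycle, house 3 = pop/blue/minivan, house 4 = classical/pink/coupe.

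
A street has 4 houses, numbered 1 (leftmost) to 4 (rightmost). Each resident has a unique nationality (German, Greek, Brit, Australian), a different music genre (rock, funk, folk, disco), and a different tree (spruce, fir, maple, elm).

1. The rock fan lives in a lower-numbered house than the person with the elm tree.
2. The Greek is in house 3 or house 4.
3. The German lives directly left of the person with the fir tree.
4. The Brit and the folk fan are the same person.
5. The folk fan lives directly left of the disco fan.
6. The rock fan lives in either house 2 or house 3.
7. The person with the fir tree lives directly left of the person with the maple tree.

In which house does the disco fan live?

That leaves spruce as the tree for house 1.
That leaves fir as the tree for house 2.
Clue 3 places the German in house 1.
By clue 7, the person with the maple tree is in house 3.
So house 4 gets elm for tree.
So house 1 gets funk for music genre.
So house 4 gets disco for music genre.
From clue 5, the folk fan must be in house 3.
That leaves rock as the music genre for house 2.
From clue 4, the Brit must be in house 3.
That leaves Australian as the nationality for house 2.
The only nationality still possible for house 4 is Greek.
So: house 1 = German/funk/spruce, house 2 = Australian/rock/fir, house 3 = Brit/folk/maple, house 4 = Greek/disco/elm.

4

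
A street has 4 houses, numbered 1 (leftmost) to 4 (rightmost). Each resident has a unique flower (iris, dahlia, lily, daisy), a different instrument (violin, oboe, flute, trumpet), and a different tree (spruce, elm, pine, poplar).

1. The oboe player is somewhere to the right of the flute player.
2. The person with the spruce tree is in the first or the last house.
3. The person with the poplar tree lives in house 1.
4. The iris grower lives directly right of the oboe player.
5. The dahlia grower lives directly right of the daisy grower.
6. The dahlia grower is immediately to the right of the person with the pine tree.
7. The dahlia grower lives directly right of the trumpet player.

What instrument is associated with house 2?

Clue 3 places the person with the poplar tree in house 1.
House 4 instrument: only violin fits.
The only instrument still possible for house 1 is flute.
That leaves spruce as the tree for house 4.
That leaves lily as the flower for house 1.
So house 2 gets daisy for flower.
By clue 5, the dahlia grower is in house 3.
Clue 6: the person with the pine tree is in house 2.
Clue 7 places the trumpet player in house 2.
That leaves iris as the flower for house 4.
That leaves oboe as the instrument for house 3.
So house 3 gets elm for tree.
So: house 1 = lily/flute/poplar, house 2 = daisy/trumpet/pine, house 3 = dahlia/oboe/elm, house 4 = iris/violin/spruce.

trumpet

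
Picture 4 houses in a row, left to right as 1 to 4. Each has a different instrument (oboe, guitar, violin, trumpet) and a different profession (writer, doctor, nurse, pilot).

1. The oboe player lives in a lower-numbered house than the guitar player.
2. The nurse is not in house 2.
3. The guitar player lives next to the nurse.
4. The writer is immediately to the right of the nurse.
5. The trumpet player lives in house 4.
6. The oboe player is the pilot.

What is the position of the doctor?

Clue 5: the trumpet player is in house 4.
By clue 3, the guitar player is in house 2.
House 3 instrument: only violin fits.
By clue 6, the pilot is in house 1.
So house 1 gets oboe for instrument.
From clue 4, the writer must be in house 4.
The only profession still possible for house 2 is doctor.
House 3's profession must be nurse (nothing else left).
So: house 1 = oboe/pilot, house 2 = guitar/doctor, house 3 = violin/nurse, house 4 = trumpet/writer.

2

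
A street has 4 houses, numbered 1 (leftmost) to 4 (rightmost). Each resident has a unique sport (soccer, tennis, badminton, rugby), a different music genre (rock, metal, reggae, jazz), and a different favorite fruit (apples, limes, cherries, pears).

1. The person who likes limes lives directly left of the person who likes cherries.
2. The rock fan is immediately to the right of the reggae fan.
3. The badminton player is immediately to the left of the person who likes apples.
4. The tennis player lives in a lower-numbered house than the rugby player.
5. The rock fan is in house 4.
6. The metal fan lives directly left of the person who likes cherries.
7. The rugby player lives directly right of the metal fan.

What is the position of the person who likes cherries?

2

From clue 5, the rock fan must be in house 4.
From clue 2, the reggae fan must be in house 3.
The only sport still possible for house 4 is soccer.
The rugby player is narrowed to house 2 or 3; consider each.
Placing it in house 3 leads to a contradiction, so it's in house 2.
Clue 4 places the tennis player in house 1.
Clue 7 places the metal fan in house 1.
So house 3 gets badminton for sport.
The only music genre still possible for house 2 is jazz.
Clue 3 places the person who likes apples in house 4.
By clue 6, the person who likes cherries is in house 2.
So house 3 gets pears for favorite fruit.
That leaves limes as the favorite fruit for house 1.
So: house 1 = tennis/metal/limes, house 2 = rugby/jazz/cherries, house 3 = badminton/reggae/pears, house 4 = soccer/rock/apples.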